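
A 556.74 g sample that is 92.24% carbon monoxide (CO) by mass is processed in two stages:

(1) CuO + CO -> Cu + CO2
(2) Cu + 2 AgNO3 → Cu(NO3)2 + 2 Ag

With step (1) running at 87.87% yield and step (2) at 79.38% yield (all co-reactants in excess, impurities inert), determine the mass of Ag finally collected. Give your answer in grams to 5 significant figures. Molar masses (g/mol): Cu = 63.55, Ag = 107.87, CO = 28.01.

2758.9 g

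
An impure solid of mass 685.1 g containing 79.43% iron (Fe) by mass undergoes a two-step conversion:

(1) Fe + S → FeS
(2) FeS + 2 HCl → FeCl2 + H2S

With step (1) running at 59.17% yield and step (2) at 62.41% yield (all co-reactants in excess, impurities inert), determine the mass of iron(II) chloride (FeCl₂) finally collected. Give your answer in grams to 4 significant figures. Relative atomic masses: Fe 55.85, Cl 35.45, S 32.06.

456.1 g

Pure Fe = 685.1 × 0.7943 = 544.17 g.
M(Fe) = 55.85 g/mol.
M(FeCl2) = 55.85 + 2(35.45) = 126.75 g/mol.
n(Fe) = 544.17 / 55.85 = 9.7435 mol.
Step 1 (Fe:FeS = 1:1): theoretical n(FeS) = 9.7435 mol; at 59.17% yield, n(FeS) = 5.7652 mol.
Step 2 (FeS:FeCl2 = 1:1): theoretical n(FeCl2) = 5.7652 mol, so theoretical mass = 5.7652 × 126.75 = 730.74 g.
At 62.41% yield, actual mass of FeCl2 = 730.74 × 0.6241 = 456.06 g.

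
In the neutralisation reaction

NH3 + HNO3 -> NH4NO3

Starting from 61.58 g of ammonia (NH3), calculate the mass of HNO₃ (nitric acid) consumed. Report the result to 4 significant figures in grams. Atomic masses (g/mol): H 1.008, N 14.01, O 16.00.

227.8 g

M(NH3) = 14.01 + 3(1.008) = 17.034 g/mol.
M(HNO3) = 1.008 + 14.01 + 3(16.00) = 63.018 g/mol.
n(NH3) = 61.580 g / 17.034 g/mol = 3.6151 mol.
From the equation the NH3:HNO3 mole ratio is 1:1, so n(HNO3) = 3.6151 × 1/1 = 3.6151 mol.
Mass of HNO3 = 3.6151 mol × 63.018 g/mol = 227.82 g.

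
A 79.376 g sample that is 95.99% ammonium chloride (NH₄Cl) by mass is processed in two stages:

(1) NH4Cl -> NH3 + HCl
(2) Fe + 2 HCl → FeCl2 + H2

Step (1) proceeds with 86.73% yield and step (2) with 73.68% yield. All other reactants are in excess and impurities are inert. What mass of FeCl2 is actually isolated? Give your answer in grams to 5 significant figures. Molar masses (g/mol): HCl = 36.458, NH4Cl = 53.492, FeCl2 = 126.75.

Pure NH4Cl = 79.376 × 0.9599 = 76.1930 g.
n(NH4Cl) = 76.1930 / 53.492 = 1.42438 mol.
Step 1 (NH4Cl:HCl = 1:1): theoretical n(HCl) = 1.42438 mol; at 86.73% yield, n(HCl) = 1.23537 mol.
Step 2 (HCl:FeCl2 = 2:1): theoretical n(FeCl2) = 0.617683 mol, so theoretical mass = 0.617683 × 126.75 = 78.2913 g.
At 73.68% yield, actual mass of FeCl2 = 78.2913 × 0.7368 = 57.6851 g.

57.685 g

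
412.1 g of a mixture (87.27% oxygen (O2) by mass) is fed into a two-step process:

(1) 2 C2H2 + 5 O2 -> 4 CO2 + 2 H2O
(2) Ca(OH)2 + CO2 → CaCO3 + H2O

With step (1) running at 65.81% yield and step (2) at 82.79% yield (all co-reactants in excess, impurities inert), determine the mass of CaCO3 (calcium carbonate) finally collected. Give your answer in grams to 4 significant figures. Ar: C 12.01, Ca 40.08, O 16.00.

490.3 g

Pure O2 = 412.1 × 0.8727 = 359.64 g.
M(O2) = 2(16.00) = 32.00 g/mol.
M(CaCO3) = 40.08 + 12.01 + 3(16.00) = 100.09 g/mol.
n(O2) = 359.64 / 32.00 = 11.239 mol.
Step 1 (O2:CO2 = 5:4): theoretical n(CO2) = 8.9910 mol; at 65.81% yield, n(CO2) = 5.9170 mol.
Step 2 (CO2:CaCO3 = 1:1): theoretical n(CaCO3) = 5.9170 mol, so theoretical mass = 5.9170 × 100.09 = 592.23 g.
At 82.79% yield, actual mass of CaCO3 = 592.23 × 0.8279 = 490.31 g.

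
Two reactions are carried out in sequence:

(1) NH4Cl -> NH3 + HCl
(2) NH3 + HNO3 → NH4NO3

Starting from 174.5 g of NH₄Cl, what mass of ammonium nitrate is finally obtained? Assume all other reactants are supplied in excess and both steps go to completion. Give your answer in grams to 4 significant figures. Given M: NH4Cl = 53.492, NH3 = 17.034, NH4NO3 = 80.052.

261.1 g

n(NH4Cl) = 174.50 / 53.492 = 3.2622 mol.
Step 1 gives a 1:1 ratio of NH4Cl to NH3, so n(NH3) = 3.2622 mol.
In step 2 the NH3:NH4NO3 ratio is 1:1, so n(NH4NO3) = 3.2622 mol.
Mass of NH4NO3 = 3.2622 × 80.052 = 261.14 g.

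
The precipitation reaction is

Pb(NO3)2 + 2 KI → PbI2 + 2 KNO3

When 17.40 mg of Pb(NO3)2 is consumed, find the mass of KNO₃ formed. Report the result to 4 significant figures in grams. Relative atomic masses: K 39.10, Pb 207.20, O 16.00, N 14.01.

M(Pb(NO3)2) = 207.20 + 2(14.01) + 6(16.00) = 331.22 g/mol.
M(KNO3) = 39.10 + 14.01 + 3(16.00) = 101.11 g/mol.
Convert: 17.40 mg = 0.017400 g.
n(Pb(NO3)2) = 0.017400 g / 331.22 g/mol = 5.2533 × 10^-5 mol.
From the equation the Pb(NO3)2:KNO3 mole ratio is 1:2, so n(KNO3) = 5.2533 × 10^-5 × 2/1 = 0.00010507 mol.
Mass of KNO3 = 0.00010507 mol × 101.11 g/mol = 0.010623 g.

0.01062 g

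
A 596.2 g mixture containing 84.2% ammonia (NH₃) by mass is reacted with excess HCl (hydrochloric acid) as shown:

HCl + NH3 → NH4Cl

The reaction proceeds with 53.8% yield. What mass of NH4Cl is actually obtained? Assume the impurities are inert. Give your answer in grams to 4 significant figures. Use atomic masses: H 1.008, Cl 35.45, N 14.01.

Pure NH3 available = 596.2 g × 0.842 = 502.00 g.
M(NH3) = 14.01 + 3(1.008) = 17.034 g/mol.
M(NH4Cl) = 14.01 + 4(1.008) + 35.45 = 53.492 g/mol.
n(NH3) = 502.00 g / 17.034 g/mol = 29.470 mol.
From the equation the NH3:NH4Cl mole ratio is 1:1, so n(NH4Cl) = 29.470 × 1/1 = 29.470 mol.
Mass of NH4Cl = 29.470 mol × 53.492 g/mol = 1576.4 g.
Actual mass collected = 1576.4 g × 0.538 = 848.12 g.

848.1 g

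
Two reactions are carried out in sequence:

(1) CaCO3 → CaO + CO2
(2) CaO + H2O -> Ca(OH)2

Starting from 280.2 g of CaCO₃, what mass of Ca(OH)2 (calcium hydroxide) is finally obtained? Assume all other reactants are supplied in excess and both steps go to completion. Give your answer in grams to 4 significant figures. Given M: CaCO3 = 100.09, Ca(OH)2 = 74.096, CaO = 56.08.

n(CaCO3) = 280.20 / 100.09 = 2.7995 mol.
Step 1 gives a 1:1 ratio of CaCO3 to CaO, so n(CaO) = 2.7995 mol.
In step 2 the CaO:Ca(OH)2 ratio is 1:1, so n(Ca(OH)2) = 2.7995 mol.
Mass of Ca(OH)2 = 2.7995 × 74.096 = 207.43 g.

207.4 g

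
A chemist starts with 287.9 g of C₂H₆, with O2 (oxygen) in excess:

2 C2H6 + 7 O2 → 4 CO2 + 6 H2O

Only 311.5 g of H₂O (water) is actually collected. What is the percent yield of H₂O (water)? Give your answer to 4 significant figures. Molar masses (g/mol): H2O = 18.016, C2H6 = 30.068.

n(C2H6) = 287.90 g / 30.068 g/mol = 9.5750 mol.
From the equation the C2H6:H2O mole ratio is 2:6, so n(H2O) = 9.5750 × 6/2 = 28.725 mol.
Mass of H2O = 28.725 mol × 18.016 g/mol = 517.51 g.
This is the theoretical yield. Percent yield = 311.5 g / 517.51 g × 100% = 60.192%.

60.19 %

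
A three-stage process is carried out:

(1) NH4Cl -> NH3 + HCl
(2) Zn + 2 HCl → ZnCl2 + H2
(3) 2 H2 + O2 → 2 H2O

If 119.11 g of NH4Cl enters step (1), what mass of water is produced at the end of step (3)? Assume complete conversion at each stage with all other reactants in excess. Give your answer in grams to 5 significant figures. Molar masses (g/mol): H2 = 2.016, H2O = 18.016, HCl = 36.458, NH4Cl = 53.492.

n(NH4Cl) = 119.11 / 53.492 = 2.22669 mol.
Reaction (1): NH4Cl→HCl ratio 1:1 ⇒ n(HCl) = 2.22669 mol.
Reaction (2): HCl→H2 ratio 2:1 ⇒ n(H2) = 1.11334 mol.
Reaction (3): H2→H2O ratio 2:2 ⇒ n(H2O) = 1.11334 mol.
Mass of H2O = 1.11334 × 18.016 = 20.0580 g.

20.058 g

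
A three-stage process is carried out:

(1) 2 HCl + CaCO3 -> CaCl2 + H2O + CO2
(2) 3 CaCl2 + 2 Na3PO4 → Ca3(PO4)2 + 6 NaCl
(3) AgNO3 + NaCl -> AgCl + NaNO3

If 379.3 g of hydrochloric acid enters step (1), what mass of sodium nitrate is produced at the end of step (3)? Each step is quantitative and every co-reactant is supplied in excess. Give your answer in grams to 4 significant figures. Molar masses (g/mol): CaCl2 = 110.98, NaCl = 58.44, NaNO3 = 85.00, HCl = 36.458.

884.3 g

n(HCl) = 379.3 / 36.458 = 10.404 mol.
Reaction (1): HCl→CaCl2 ratio 2:1 ⇒ n(CaCl2) = 5.2019 mol.
Reaction (2): CaCl2→NaCl ratio 3:6 ⇒ n(NaCl) = 10.404 mol.
Reaction (3): NaCl→NaNO3 ratio 1:1 ⇒ n(NaNO3) = 10.404 mol.
Mass of NaNO3 = 10.404 × 85.00 = 884.32 g.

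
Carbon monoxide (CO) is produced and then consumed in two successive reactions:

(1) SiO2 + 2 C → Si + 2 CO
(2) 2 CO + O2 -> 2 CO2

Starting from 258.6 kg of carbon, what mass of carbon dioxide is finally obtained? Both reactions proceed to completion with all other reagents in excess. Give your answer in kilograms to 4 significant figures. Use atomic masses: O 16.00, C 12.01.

947.6 kg

M(C) = 12.01 g/mol.
M(CO2) = 12.01 + 2(16.00) = 44.01 g/mol.
258.6 kg = 258600 g.
n(C) = 258600 / 12.01 = 21532 mol.
Step 1 gives a 2:2 ratio of C to CO, so n(CO) = 21532 mol.
In step 2 the CO:CO2 ratio is 2:2, so n(CO2) = 21532 mol.
Mass of CO2 = 21532 × 44.01 = 947630 g = 947.6 kg.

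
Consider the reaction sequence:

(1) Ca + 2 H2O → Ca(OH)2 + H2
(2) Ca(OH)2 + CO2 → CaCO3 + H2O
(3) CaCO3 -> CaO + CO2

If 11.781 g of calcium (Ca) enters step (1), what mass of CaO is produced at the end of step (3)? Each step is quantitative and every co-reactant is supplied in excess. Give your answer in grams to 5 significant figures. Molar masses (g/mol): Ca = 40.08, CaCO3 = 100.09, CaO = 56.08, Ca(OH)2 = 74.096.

16.484 g

n(Ca) = 11.781 / 40.08 = 0.293937 mol.
Reaction (1): Ca→Ca(OH)2 ratio 1:1 ⇒ n(Ca(OH)2) = 0.293937 mol.
Reaction (2): Ca(OH)2→CaCO3 ratio 1:1 ⇒ n(CaCO3) = 0.293937 mol.
Reaction (3): CaCO3→CaO ratio 1:1 ⇒ n(CaO) = 0.293937 mol.
Mass of CaO = 0.293937 × 56.08 = 16.4840 g.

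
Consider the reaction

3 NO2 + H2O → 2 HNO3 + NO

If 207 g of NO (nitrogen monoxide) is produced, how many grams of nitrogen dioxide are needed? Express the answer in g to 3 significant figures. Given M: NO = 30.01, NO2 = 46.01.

952 g

n(NO) = 207.0 g / 30.01 g/mol = 6.898 mol.
From the equation the NO:NO2 mole ratio is 1:3, so n(NO2) = 6.898 × 3/1 = 20.69 mol.
Mass of NO2 = 20.69 mol × 46.01 g/mol = 952.1 g.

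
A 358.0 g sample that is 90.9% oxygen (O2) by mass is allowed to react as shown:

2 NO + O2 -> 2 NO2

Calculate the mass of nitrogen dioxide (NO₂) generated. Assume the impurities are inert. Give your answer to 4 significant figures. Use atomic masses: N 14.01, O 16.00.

Mass of pure O2 = 358.0 g × 0.909 = 325.42 g.
M(O2) = 2(16.00) = 32.00 g/mol.
M(NO2) = 14.01 + 2(16.00) = 46.01 g/mol.
n(O2) = 325.42 g / 32.00 g/mol = 10.169 mol.
From the equation the O2:NO2 mole ratio is 1:2, so n(NO2) = 10.169 × 2/1 = 20.339 mol.
Mass of NO2 = 20.339 mol × 46.01 g/mol = 935.79 g.

935.8 g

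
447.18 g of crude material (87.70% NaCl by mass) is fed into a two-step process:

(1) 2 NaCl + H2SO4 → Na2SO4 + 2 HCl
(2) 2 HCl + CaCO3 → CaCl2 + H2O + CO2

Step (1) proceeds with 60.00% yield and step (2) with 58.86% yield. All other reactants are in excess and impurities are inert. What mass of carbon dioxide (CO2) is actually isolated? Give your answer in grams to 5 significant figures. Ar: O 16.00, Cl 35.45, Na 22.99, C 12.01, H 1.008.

52.151 g

Pure NaCl = 447.18 × 0.8770 = 392.177 g.
M(NaCl) = 22.99 + 35.45 = 58.44 g/mol.
M(CO2) = 12.01 + 2(16.00) = 44.01 g/mol.
n(NaCl) = 392.177 / 58.44 = 6.71076 mol.
Step 1 (NaCl:HCl = 2:2): theoretical n(HCl) = 6.71076 mol; at 60.00% yield, n(HCl) = 4.02646 mol.
Step 2 (HCl:CO2 = 2:1): theoretical n(CO2) = 2.01323 mol, so theoretical mass = 2.01323 × 44.01 = 88.6022 g.
At 58.86% yield, actual mass of CO2 = 88.6022 × 0.5886 = 52.1512 g.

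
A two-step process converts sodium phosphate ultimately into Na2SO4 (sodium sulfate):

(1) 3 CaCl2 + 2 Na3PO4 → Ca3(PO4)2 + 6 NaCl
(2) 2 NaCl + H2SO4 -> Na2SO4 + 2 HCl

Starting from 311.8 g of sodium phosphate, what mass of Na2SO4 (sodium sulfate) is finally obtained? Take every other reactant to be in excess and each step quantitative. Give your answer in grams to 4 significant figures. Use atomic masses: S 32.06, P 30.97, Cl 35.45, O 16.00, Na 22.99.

405.2 g

M(Na3PO4) = 3(22.99) + 30.97 + 4(16.00) = 163.94 g/mol.
M(Na2SO4) = 2(22.99) + 32.06 + 4(16.00) = 142.04 g/mol.
n(Na3PO4) = 311.80 / 163.94 = 1.9019 mol.
Step 1 gives a 2:6 ratio of Na3PO4 to NaCl, so n(NaCl) = 5.7057 mol.
In step 2 the NaCl:Na2SO4 ratio is 2:1, so n(Na2SO4) = 2.8529 mol.
Mass of Na2SO4 = 2.8529 × 142.04 = 405.22 g.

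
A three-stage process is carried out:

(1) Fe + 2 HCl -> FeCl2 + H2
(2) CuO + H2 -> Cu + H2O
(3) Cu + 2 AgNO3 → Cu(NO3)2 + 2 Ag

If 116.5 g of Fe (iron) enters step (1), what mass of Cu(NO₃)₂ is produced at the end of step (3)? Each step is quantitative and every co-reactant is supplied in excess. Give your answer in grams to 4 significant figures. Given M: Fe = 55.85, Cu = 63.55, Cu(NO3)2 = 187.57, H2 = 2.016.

n(Fe) = 116.5 / 55.85 = 2.0859 mol.
Reaction (1): Fe→H2 ratio 1:1 ⇒ n(H2) = 2.0859 mol.
Reaction (2): H2→Cu ratio 1:1 ⇒ n(Cu) = 2.0859 mol.
Reaction (3): Cu→Cu(NO3)2 ratio 1:1 ⇒ n(Cu(NO3)2) = 2.0859 mol.
Mass of Cu(NO3)2 = 2.0859 × 187.57 = 391.26 g.

391.3 g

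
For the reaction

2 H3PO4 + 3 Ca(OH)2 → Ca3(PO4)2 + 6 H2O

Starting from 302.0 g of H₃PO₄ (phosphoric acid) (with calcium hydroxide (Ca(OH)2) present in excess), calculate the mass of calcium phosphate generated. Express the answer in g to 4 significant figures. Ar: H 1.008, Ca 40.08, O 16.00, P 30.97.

M(H3PO4) = 3(1.008) + 30.97 + 4(16.00) = 97.994 g/mol.
M(Ca3(PO4)2) = 3(40.08) + 2(30.97) + 8(16.00) = 310.18 g/mol.
n(H3PO4) = 302.00 g / 97.994 g/mol = 3.0818 mol.
From the equation the H3PO4:Ca3(PO4)2 mole ratio is 2:1, so n(Ca3(PO4)2) = 3.0818 × 1/2 = 1.5409 mol.
Mass of Ca3(PO4)2 = 1.5409 mol × 310.18 g/mol = 477.96 g.

478.0 g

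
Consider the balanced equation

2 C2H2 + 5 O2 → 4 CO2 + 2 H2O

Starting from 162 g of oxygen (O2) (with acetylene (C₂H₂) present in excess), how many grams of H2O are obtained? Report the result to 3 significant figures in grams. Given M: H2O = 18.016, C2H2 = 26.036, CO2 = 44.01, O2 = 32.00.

n(O2) = 162.0 g / 32.00 g/mol = 5.062 mol.
From the equation the O2:H2O mole ratio is 5:2, so n(H2O) = 5.062 × 2/5 = 2.025 mol.
Mass of H2O = 2.025 mol × 18.016 g/mol = 36.48 g.

36.5 g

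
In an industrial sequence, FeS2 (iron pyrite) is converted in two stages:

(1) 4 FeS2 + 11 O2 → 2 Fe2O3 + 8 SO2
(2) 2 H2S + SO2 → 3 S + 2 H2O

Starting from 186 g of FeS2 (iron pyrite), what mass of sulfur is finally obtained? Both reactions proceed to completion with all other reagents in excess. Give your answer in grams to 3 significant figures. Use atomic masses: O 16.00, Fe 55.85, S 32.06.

M(FeS2) = 55.85 + 2(32.06) = 119.97 g/mol.
M(S) = 32.06 g/mol.
n(FeS2) = 186.0 / 119.97 = 1.550 mol.
Step 1 gives a 4:8 ratio of FeS2 to SO2, so n(SO2) = 3.101 mol.
In step 2 the SO2:S ratio is 1:3, so n(S) = 9.302 mol.
Mass of S = 9.302 × 32.06 = 298.2 g.

298 g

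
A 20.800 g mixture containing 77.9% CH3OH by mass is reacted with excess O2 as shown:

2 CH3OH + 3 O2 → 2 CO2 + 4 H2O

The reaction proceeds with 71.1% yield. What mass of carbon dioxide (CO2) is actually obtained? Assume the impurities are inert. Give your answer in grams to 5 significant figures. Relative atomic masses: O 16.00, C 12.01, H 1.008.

15.823 g

Pure CH3OH available = 20.800 g × 0.779 = 16.2032 g.
M(CH3OH) = 12.01 + 4(1.008) + 16.00 = 32.042 g/mol.
M(CO2) = 12.01 + 2(16.00) = 44.01 g/mol.
n(CH3OH) = 16.2032 g / 32.042 g/mol = 0.505686 mol.
From the equation the CH3OH:CO2 mole ratio is 2:2, so n(CO2) = 0.505686 × 2/2 = 0.505686 mol.
Mass of CO2 = 0.505686 mol × 44.01 g/mol = 22.2553 g.
Actual mass collected = 22.2553 g × 0.711 = 15.8235 g.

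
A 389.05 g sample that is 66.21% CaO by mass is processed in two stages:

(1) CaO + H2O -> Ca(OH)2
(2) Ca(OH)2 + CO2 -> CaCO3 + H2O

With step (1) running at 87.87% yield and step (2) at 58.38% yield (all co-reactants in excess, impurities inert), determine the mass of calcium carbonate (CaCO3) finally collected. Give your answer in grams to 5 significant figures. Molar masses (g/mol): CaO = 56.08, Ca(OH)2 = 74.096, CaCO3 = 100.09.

235.84 g

Pure CaO = 389.05 × 0.6621 = 257.590 g.
n(CaO) = 257.590 / 56.08 = 4.59326 mol.
Step 1 (CaO:Ca(OH)2 = 1:1): theoretical n(Ca(OH)2) = 4.59326 mol; at 87.87% yield, n(Ca(OH)2) = 4.03610 mol.
Step 2 (Ca(OH)2:CaCO3 = 1:1): theoretical n(CaCO3) = 4.03610 mol, so theoretical mass = 4.03610 × 100.09 = 403.973 g.
At 58.38% yield, actual mass of CaCO3 = 403.973 × 0.5838 = 235.839 g.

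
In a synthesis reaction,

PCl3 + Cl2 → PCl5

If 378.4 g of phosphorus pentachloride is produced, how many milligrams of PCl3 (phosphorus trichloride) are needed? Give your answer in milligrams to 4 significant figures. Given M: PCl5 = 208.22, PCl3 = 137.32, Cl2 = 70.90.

n(PCl5) = 378.40 g / 208.22 g/mol = 1.8173 mol.
From the equation the PCl5:PCl3 mole ratio is 1:1, so n(PCl3) = 1.8173 × 1/1 = 1.8173 mol.
Mass of PCl3 = 1.8173 mol × 137.32 g/mol = 249.55 g.
Converting to mg: 249.55 g = 249600 mg.

249600 mg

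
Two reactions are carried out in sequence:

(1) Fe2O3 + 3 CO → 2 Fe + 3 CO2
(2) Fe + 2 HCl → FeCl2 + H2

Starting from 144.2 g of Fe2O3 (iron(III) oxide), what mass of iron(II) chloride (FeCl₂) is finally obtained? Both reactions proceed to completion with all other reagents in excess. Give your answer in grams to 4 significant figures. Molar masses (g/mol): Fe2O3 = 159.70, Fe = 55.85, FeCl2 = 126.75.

n(Fe2O3) = 144.20 / 159.70 = 0.90294 mol.
Step 1 gives a 1:2 ratio of Fe2O3 to Fe, so n(Fe) = 1.8059 mol.
In step 2 the Fe:FeCl2 ratio is 1:1, so n(FeCl2) = 1.8059 mol.
Mass of FeCl2 = 1.8059 × 126.75 = 228.90 g.

228.9 g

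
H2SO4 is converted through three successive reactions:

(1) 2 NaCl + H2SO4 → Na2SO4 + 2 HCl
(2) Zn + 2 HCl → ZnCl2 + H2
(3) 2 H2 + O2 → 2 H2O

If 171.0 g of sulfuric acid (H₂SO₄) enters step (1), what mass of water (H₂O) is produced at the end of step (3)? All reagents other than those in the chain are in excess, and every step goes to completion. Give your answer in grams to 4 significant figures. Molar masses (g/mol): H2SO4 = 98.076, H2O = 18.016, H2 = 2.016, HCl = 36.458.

31.41 g

n(H2SO4) = 171.0 / 98.076 = 1.7435 mol.
Reaction (1): H2SO4→HCl ratio 1:2 ⇒ n(HCl) = 3.4871 mol.
Reaction (2): HCl→H2 ratio 2:1 ⇒ n(H2) = 1.7435 mol.
Reaction (3): H2→H2O ratio 2:2 ⇒ n(H2O) = 1.7435 mol.
Mass of H2O = 1.7435 × 18.016 = 31.412 g.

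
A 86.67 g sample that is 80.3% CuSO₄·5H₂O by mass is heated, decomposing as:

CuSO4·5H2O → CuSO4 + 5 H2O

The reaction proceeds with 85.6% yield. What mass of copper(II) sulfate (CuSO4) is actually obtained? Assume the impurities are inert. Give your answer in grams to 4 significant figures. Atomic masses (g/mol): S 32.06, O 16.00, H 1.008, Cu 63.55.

38.08 g

Pure CuSO4·5H2O available = 86.67 g × 0.803 = 69.596 g.
M(CuSO4·5H2O) = 63.55 + 32.06 + 9(16.00) + 10(1.008) = 249.69 g/mol.
M(CuSO4) = 63.55 + 32.06 + 4(16.00) = 159.61 g/mol.
n(CuSO4·5H2O) = 69.596 g / 249.69 g/mol = 0.27873 mol.
From the equation the CuSO4·5H2O:CuSO4 mole ratio is 1:1, so n(CuSO4) = 0.27873 × 1/1 = 0.27873 mol.
Mass of CuSO4 = 0.27873 mol × 159.61 g/mol = 44.488 g.
Actual mass collected = 44.488 g × 0.856 = 38.082 g.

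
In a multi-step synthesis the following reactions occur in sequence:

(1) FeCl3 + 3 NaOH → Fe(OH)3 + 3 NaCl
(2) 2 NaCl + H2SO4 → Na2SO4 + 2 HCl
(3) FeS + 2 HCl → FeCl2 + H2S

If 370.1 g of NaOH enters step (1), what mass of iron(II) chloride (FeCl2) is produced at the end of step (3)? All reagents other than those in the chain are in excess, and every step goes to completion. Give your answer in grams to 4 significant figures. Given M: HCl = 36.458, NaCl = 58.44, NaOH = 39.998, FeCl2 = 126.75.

586.4 g

n(NaOH) = 370.1 / 39.998 = 9.2530 mol.
Reaction (1): NaOH→NaCl ratio 3:3 ⇒ n(NaCl) = 9.2530 mol.
Reaction (2): NaCl→HCl ratio 2:2 ⇒ n(HCl) = 9.2530 mol.
Reaction (3): HCl→FeCl2 ratio 2:1 ⇒ n(FeCl2) = 4.6265 mol.
Mass of FeCl2 = 4.6265 × 126.75 = 586.41 g.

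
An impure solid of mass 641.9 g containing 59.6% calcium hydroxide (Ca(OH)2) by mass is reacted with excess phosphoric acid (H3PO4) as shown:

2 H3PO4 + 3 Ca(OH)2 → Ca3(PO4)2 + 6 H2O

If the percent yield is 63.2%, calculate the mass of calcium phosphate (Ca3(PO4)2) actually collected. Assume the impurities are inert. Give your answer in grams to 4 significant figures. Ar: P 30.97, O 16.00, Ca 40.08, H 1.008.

337.4 g

Pure Ca(OH)2 available = 641.9 g × 0.596 = 382.57 g.
M(Ca(OH)2) = 40.08 + 2(16.00) + 2(1.008) = 74.096 g/mol.
M(Ca3(PO4)2) = 3(40.08) + 2(30.97) + 8(16.00) = 310.18 g/mol.
n(Ca(OH)2) = 382.57 g / 74.096 g/mol = 5.1632 mol.
From the equation the Ca(OH)2:Ca3(PO4)2 mole ratio is 3:1, so n(Ca3(PO4)2) = 5.1632 × 1/3 = 1.7211 mol.
Mass of Ca3(PO4)2 = 1.7211 mol × 310.18 g/mol = 533.84 g.
Actual mass collected = 533.84 g × 0.632 = 337.39 g.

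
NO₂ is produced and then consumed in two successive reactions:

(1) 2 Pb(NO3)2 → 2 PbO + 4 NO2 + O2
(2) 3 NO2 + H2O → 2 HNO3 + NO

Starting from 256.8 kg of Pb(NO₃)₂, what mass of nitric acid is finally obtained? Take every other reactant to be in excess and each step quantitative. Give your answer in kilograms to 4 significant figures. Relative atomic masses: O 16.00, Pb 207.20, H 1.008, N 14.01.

M(Pb(NO3)2) = 207.20 + 2(14.01) + 6(16.00) = 331.22 g/mol.
M(HNO3) = 1.008 + 14.01 + 3(16.00) = 63.018 g/mol.
256.8 kg = 256800 g.
n(Pb(NO3)2) = 256800 / 331.22 = 775.32 mol.
Step 1 gives a 2:4 ratio of Pb(NO3)2 to NO2, so n(NO2) = 1550.6 mol.
In step 2 the NO2:HNO3 ratio is 3:2, so n(HNO3) = 1033.8 mol.
Mass of HNO3 = 1033.8 × 63.018 = 65145 g = 65.15 kg.

65.15 kg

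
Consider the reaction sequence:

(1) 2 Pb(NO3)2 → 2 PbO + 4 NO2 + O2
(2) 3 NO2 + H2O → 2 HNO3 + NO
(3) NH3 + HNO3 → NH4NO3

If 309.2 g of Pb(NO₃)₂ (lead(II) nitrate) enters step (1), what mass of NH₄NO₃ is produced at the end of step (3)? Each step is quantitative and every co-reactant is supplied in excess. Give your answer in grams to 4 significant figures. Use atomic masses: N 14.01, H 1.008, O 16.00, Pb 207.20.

99.64 g

M(Pb(NO3)2) = 207.20 + 2(14.01) + 6(16.00) = 331.22 g/mol.
M(NH4NO3) = 2(14.01) + 4(1.008) + 3(16.00) = 80.052 g/mol.
n(Pb(NO3)2) = 309.2 / 331.22 = 0.93352 mol.
Reaction (1): Pb(NO3)2→NO2 ratio 2:4 ⇒ n(NO2) = 1.8670 mol.
Reaction (2): NO2→HNO3 ratio 3:2 ⇒ n(HNO3) = 1.2447 mol.
Reaction (3): HNO3→NH4NO3 ratio 1:1 ⇒ n(NH4NO3) = 1.2447 mol.
Mass of NH4NO3 = 1.2447 × 80.052 = 99.640 g.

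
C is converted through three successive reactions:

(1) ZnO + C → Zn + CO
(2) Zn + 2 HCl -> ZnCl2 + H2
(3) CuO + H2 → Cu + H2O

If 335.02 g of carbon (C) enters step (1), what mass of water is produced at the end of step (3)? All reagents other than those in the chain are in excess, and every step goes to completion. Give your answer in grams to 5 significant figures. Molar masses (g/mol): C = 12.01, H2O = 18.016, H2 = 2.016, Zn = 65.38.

502.56 g

n(C) = 335.02 / 12.01 = 27.8951 mol.
Reaction (1): C→Zn ratio 1:1 ⇒ n(Zn) = 27.8951 mol.
Reaction (2): Zn→H2 ratio 1:1 ⇒ n(H2) = 27.8951 mol.
Reaction (3): H2→H2O ratio 1:1 ⇒ n(H2O) = 27.8951 mol.
Mass of H2O = 27.8951 × 18.016 = 502.558 g.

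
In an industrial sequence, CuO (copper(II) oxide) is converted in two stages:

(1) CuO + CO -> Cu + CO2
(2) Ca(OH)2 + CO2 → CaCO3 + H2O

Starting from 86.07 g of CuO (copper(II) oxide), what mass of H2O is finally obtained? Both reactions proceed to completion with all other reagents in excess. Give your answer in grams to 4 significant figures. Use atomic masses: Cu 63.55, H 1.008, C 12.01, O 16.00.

19.49 g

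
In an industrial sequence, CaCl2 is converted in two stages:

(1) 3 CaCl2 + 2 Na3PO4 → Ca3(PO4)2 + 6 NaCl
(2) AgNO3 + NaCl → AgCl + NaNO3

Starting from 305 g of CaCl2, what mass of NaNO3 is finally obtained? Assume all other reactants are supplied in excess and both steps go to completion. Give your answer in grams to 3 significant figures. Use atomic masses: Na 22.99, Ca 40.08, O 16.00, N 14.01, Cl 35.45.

467 g

M(CaCl2) = 40.08 + 2(35.45) = 110.98 g/mol.
M(NaNO3) = 22.99 + 14.01 + 3(16.00) = 85.00 g/mol.
n(CaCl2) = 305.0 / 110.98 = 2.748 mol.
Step 1 gives a 3:6 ratio of CaCl2 to NaCl, so n(NaCl) = 5.496 mol.
In step 2 the NaCl:NaNO3 ratio is 1:1, so n(NaNO3) = 5.496 mol.
Mass of NaNO3 = 5.496 × 85.00 = 467.2 g.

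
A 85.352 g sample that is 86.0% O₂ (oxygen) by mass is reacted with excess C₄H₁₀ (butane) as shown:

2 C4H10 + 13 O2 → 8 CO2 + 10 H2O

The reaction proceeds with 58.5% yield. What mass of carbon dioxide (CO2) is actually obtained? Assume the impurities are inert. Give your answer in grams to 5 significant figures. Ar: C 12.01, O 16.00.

36.343 g

Pure O2 available = 85.352 g × 0.860 = 73.4027 g.
M(O2) = 2(16.00) = 32.00 g/mol.
M(CO2) = 12.01 + 2(16.00) = 44.01 g/mol.
n(O2) = 73.4027 g / 32.00 g/mol = 2.29384 mol.
From the equation the O2:CO2 mole ratio is 13:8, so n(CO2) = 2.29384 × 8/13 = 1.41159 mol.
Mass of CO2 = 1.41159 mol × 44.01 g/mol = 62.1241 g.
Actual mass collected = 62.1241 g × 0.585 = 36.3426 g.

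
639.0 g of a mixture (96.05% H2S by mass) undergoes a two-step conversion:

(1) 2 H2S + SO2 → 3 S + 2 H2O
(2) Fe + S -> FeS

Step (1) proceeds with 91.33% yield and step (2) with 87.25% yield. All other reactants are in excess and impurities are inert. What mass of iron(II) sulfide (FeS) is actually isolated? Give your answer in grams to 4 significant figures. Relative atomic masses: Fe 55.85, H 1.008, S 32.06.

Pure H2S = 639.0 × 0.9605 = 613.76 g.
M(H2S) = 2(1.008) + 32.06 = 34.076 g/mol.
M(FeS) = 55.85 + 32.06 = 87.91 g/mol.
n(H2S) = 613.76 / 34.076 = 18.011 mol.
Step 1 (H2S:S = 2:3): theoretical n(S) = 27.017 mol; at 91.33% yield, n(S) = 24.675 mol.
Step 2 (S:FeS = 1:1): theoretical n(FeS) = 24.675 mol, so theoretical mass = 24.675 × 87.91 = 2169.2 g.
At 87.25% yield, actual mass of FeS = 2169.2 × 0.8725 = 1892.6 g.

1893 g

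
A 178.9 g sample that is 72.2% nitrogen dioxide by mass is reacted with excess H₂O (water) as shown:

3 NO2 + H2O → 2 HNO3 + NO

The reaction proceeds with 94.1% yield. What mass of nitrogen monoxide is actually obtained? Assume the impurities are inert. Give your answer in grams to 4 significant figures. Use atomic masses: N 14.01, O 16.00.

Pure NO2 available = 178.9 g × 0.722 = 129.17 g.
M(NO2) = 14.01 + 2(16.00) = 46.01 g/mol.
M(NO) = 14.01 + 16.00 = 30.01 g/mol.
n(NO2) = 129.17 g / 46.01 g/mol = 2.8073 mol.
From the equation the NO2:NO mole ratio is 3:1, so n(NO) = 2.8073 × 1/3 = 0.93578 mol.
Mass of NO = 0.93578 mol × 30.01 g/mol = 28.083 g.
Actual mass collected = 28.083 g × 0.941 = 26.426 g.

26.43 g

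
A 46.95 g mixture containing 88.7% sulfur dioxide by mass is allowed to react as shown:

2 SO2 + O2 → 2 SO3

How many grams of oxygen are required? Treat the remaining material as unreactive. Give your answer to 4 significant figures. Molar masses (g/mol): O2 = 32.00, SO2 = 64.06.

Mass of pure SO2 = 46.95 g × 0.887 = 41.645 g.
n(SO2) = 41.645 g / 64.06 g/mol = 0.65009 mol.
From the equation the SO2:O2 mole ratio is 2:1, so n(O2) = 0.65009 × 1/2 = 0.32504 mol.
Mass of O2 = 0.32504 mol × 32.00 g/mol = 10.401 g.

10.40 g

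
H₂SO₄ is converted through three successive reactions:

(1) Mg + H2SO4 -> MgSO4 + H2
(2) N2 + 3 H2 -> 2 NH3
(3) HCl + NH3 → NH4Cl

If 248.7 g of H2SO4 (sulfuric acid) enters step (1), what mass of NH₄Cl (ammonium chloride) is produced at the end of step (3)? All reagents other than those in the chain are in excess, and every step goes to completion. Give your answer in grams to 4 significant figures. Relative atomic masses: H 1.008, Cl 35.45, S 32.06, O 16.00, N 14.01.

M(H2SO4) = 2(1.008) + 32.06 + 4(16.00) = 98.076 g/mol.
M(NH4Cl) = 14.01 + 4(1.008) + 35.45 = 53.492 g/mol.
n(H2SO4) = 248.7 / 98.076 = 2.5358 mol.
Reaction (1): H2SO4→H2 ratio 1:1 ⇒ n(H2) = 2.5358 mol.
Reaction (2): H2→NH3 ratio 3:2 ⇒ n(NH3) = 1.6905 mol.
Reaction (3): NH3→NH4Cl ratio 1:1 ⇒ n(NH4Cl) = 1.6905 mol.
Mass of NH4Cl = 1.6905 × 53.492 = 90.430 g.

90.43 g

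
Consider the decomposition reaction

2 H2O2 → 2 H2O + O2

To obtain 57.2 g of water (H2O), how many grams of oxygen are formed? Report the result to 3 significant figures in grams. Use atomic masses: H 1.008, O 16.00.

50.8 g

M(H2O) = 2(1.008) + 16.00 = 18.016 g/mol.
M(O2) = 2(16.00) = 32.00 g/mol.
n(H2O) = 57.20 g / 18.016 g/mol = 3.175 mol.
From the equation the H2O:O2 mole ratio is 2:1, so n(O2) = 3.175 × 1/2 = 1.587 mol.
Mass of O2 = 1.587 mol × 32.00 g/mol = 50.80 g.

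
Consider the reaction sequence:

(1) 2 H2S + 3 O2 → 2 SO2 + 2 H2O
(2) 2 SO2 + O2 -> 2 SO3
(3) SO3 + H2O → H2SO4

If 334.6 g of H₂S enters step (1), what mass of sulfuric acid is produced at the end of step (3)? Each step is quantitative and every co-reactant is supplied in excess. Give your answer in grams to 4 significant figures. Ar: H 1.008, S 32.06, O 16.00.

963.0 g

M(H2S) = 2(1.008) + 32.06 = 34.076 g/mol.
M(H2SO4) = 2(1.008) + 32.06 + 4(16.00) = 98.076 g/mol.
n(H2S) = 334.6 / 34.076 = 9.8192 mol.
Reaction (1): H2S→SO2 ratio 2:2 ⇒ n(SO2) = 9.8192 mol.
Reaction (2): SO2→SO3 ratio 2:2 ⇒ n(SO3) = 9.8192 mol.
Reaction (3): SO3→H2SO4 ratio 1:1 ⇒ n(H2SO4) = 9.8192 mol.
Mass of H2SO4 = 9.8192 × 98.076 = 963.03 g.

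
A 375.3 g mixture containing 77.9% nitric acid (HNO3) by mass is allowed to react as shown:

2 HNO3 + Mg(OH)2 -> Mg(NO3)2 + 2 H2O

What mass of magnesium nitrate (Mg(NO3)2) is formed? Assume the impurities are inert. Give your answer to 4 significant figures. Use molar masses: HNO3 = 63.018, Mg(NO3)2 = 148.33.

344.1 g

Mass of pure HNO3 = 375.3 g × 0.779 = 292.36 g.
n(HNO3) = 292.36 g / 63.018 g/mol = 4.6393 mol.
From the equation the HNO3:Mg(NO3)2 mole ratio is 2:1, so n(Mg(NO3)2) = 4.6393 × 1/2 = 2.3196 mol.
Mass of Mg(NO3)2 = 2.3196 mol × 148.33 g/mol = 344.07 g.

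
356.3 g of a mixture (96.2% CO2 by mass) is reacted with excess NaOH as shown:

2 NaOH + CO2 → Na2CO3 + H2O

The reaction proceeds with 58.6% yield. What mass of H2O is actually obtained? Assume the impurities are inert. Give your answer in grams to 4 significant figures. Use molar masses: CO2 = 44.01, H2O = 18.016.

82.22 g

Pure CO2 available = 356.3 g × 0.962 = 342.76 g.
n(CO2) = 342.76 g / 44.01 g/mol = 7.7882 mol.
From the equation the CO2:H2O mole ratio is 1:1, so n(H2O) = 7.7882 × 1/1 = 7.7882 mol.
Mass of H2O = 7.7882 mol × 18.016 g/mol = 140.31 g.
Actual mass collected = 140.31 g × 0.586 = 82.223 g.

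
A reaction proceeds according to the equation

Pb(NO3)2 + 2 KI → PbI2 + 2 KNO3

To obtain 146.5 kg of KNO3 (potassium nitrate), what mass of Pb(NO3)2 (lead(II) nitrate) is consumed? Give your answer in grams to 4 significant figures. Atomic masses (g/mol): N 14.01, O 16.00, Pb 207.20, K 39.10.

240000 g

M(KNO3) = 39.10 + 14.01 + 3(16.00) = 101.11 g/mol.
M(Pb(NO3)2) = 207.20 + 2(14.01) + 6(16.00) = 331.22 g/mol.
Convert: 146.5 kg = 146500 g.
n(KNO3) = 146500 g / 101.11 g/mol = 1448.9 mol.
From the equation the KNO3:Pb(NO3)2 mole ratio is 2:1, so n(Pb(NO3)2) = 1448.9 × 1/2 = 724.46 mol.
Mass of Pb(NO3)2 = 724.46 mol × 331.22 g/mol = 239960 g.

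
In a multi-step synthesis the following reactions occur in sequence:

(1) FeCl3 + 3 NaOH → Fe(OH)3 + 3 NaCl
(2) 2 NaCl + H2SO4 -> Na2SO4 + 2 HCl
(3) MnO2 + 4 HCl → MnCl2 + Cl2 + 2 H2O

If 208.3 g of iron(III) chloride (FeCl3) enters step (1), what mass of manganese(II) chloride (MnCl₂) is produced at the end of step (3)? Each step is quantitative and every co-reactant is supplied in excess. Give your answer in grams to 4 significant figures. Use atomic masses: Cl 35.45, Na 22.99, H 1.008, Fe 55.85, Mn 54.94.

121.2 g

M(FeCl3) = 55.85 + 3(35.45) = 162.20 g/mol.
M(MnCl2) = 54.94 + 2(35.45) = 125.84 g/mol.
n(FeCl3) = 208.3 / 162.20 = 1.2842 mol.
Reaction (1): FeCl3→NaCl ratio 1:3 ⇒ n(NaCl) = 3.8527 mol.
Reaction (2): NaCl→HCl ratio 2:2 ⇒ n(HCl) = 3.8527 mol.
Reaction (3): HCl→MnCl2 ratio 4:1 ⇒ n(MnCl2) = 0.96316 mol.
Mass of MnCl2 = 0.96316 × 125.84 = 121.20 g.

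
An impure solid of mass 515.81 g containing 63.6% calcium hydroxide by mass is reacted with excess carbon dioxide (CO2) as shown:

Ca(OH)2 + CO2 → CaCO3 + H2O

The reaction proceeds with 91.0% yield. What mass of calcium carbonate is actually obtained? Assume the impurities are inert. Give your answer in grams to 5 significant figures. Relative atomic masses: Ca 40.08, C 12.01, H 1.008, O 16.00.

403.26 g

Pure Ca(OH)2 available = 515.81 g × 0.636 = 328.055 g.
M(Ca(OH)2) = 40.08 + 2(16.00) + 2(1.008) = 74.096 g/mol.
M(CaCO3) = 40.08 + 12.01 + 3(16.00) = 100.09 g/mol.
n(Ca(OH)2) = 328.055 g / 74.096 g/mol = 4.42743 mol.
From the equation the Ca(OH)2:CaCO3 mole ratio is 1:1, so n(CaCO3) = 4.42743 × 1/1 = 4.42743 mol.
Mass of CaCO3 = 4.42743 mol × 100.09 g/mol = 443.142 g.
Actual mass collected = 443.142 g × 0.910 = 403.259 g.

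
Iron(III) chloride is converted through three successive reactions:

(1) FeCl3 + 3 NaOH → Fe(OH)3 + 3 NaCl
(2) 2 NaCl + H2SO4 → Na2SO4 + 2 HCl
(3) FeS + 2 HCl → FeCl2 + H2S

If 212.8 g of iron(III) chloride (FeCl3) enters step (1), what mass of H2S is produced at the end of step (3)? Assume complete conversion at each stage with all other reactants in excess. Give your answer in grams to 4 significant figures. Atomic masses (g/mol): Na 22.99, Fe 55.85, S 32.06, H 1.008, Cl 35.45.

67.06 g

M(FeCl3) = 55.85 + 3(35.45) = 162.20 g/mol.
M(H2S) = 2(1.008) + 32.06 = 34.076 g/mol.
n(FeCl3) = 212.8 / 162.20 = 1.3120 mol.
Reaction (1): FeCl3→NaCl ratio 1:3 ⇒ n(NaCl) = 3.9359 mol.
Reaction (2): NaCl→HCl ratio 2:2 ⇒ n(HCl) = 3.9359 mol.
Reaction (3): HCl→H2S ratio 2:1 ⇒ n(H2S) = 1.9679 mol.
Mass of H2S = 1.9679 × 34.076 = 67.060 g.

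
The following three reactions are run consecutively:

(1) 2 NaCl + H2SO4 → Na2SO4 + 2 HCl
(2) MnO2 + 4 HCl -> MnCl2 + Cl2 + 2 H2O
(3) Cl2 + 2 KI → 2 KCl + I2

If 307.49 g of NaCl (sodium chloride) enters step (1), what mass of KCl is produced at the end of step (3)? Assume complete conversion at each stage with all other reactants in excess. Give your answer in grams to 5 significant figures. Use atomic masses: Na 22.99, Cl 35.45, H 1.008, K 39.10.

196.13 g

M(NaCl) = 22.99 + 35.45 = 58.44 g/mol.
M(KCl) = 39.10 + 35.45 = 74.55 g/mol.
n(NaCl) = 307.49 / 58.44 = 5.26164 mol.
Reaction (1): NaCl→HCl ratio 2:2 ⇒ n(HCl) = 5.26164 mol.
Reaction (2): HCl→Cl2 ratio 4:1 ⇒ n(Cl2) = 1.31541 mol.
Reaction (3): Cl2→KCl ratio 1:2 ⇒ n(KCl) = 2.63082 mol.
Mass of KCl = 2.63082 × 74.55 = 196.127 g.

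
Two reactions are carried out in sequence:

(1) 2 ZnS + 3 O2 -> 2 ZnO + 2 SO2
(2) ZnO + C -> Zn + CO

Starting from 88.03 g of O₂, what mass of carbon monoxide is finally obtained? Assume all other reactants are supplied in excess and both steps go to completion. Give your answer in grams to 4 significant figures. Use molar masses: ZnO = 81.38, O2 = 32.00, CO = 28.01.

n(O2) = 88.030 / 32.00 = 2.7509 mol.
Step 1 gives a 3:2 ratio of O2 to ZnO, so n(ZnO) = 1.8340 mol.
In step 2 the ZnO:CO ratio is 1:1, so n(CO) = 1.8340 mol.
Mass of CO = 1.8340 × 28.01 = 51.369 g.

51.37 g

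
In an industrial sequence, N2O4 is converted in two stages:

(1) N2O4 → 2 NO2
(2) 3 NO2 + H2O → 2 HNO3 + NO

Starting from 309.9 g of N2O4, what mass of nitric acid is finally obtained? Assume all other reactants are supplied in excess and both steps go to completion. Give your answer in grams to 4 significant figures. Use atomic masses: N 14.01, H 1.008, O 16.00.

283.0 g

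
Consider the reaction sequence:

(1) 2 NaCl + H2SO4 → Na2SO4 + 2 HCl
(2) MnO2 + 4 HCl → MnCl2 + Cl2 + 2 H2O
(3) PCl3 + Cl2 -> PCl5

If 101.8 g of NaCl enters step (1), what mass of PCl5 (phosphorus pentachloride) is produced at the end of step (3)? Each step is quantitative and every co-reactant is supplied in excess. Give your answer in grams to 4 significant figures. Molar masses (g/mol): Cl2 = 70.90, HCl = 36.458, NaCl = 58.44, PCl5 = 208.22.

n(NaCl) = 101.8 / 58.44 = 1.7420 mol.
Reaction (1): NaCl→HCl ratio 2:2 ⇒ n(HCl) = 1.7420 mol.
Reaction (2): HCl→Cl2 ratio 4:1 ⇒ n(Cl2) = 0.43549 mol.
Reaction (3): Cl2→PCl5 ratio 1:1 ⇒ n(PCl5) = 0.43549 mol.
Mass of PCl5 = 0.43549 × 208.22 = 90.678 g.

90.68 g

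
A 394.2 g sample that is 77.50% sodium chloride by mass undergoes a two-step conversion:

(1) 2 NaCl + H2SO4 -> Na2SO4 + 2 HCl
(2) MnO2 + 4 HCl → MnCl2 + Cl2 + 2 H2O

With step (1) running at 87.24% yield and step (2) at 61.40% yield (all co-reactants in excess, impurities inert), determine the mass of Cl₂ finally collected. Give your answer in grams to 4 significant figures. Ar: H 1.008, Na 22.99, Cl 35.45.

49.63 g

Pure NaCl = 394.2 × 0.7750 = 305.50 g.
M(NaCl) = 22.99 + 35.45 = 58.44 g/mol.
M(Cl2) = 2(35.45) = 70.90 g/mol.
n(NaCl) = 305.50 / 58.44 = 5.2277 mol.
Step 1 (NaCl:HCl = 2:2): theoretical n(HCl) = 5.2277 mol; at 87.24% yield, n(HCl) = 4.5606 mol.
Step 2 (HCl:Cl2 = 4:1): theoretical n(Cl2) = 1.1402 mol, so theoretical mass = 1.1402 × 70.90 = 80.837 g.
At 61.40% yield, actual mass of Cl2 = 80.837 × 0.6140 = 49.634 g.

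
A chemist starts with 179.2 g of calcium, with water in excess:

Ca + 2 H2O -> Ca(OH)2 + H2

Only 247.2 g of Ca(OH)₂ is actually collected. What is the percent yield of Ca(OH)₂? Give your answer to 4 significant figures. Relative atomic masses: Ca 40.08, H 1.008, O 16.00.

M(Ca) = 40.08 g/mol.
M(Ca(OH)2) = 40.08 + 2(16.00) + 2(1.008) = 74.096 g/mol.
n(Ca) = 179.20 g / 40.08 g/mol = 4.4711 mol.
From the equation the Ca:Ca(OH)2 mole ratio is 1:1, so n(Ca(OH)2) = 4.4711 × 1/1 = 4.4711 mol.
Mass of Ca(OH)2 = 4.4711 mol × 74.096 g/mol = 331.29 g.
This is the theoretical yield. Percent yield = 247.2 g / 331.29 g × 100% = 74.618%.

74.62 %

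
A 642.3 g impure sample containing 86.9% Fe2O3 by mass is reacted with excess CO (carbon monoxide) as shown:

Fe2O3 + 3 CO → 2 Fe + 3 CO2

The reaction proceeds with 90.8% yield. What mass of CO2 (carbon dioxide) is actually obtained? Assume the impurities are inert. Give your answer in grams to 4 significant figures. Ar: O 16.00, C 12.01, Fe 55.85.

419.0 g

Pure Fe2O3 available = 642.3 g × 0.869 = 558.16 g.
M(Fe2O3) = 2(55.85) + 3(16.00) = 159.70 g/mol.
M(CO2) = 12.01 + 2(16.00) = 44.01 g/mol.
n(Fe2O3) = 558.16 g / 159.70 g/mol = 3.4950 mol.
From the equation the Fe2O3:CO2 mole ratio is 1:3, so n(CO2) = 3.4950 × 3/1 = 10.485 mol.
Mass of CO2 = 10.485 mol × 44.01 g/mol = 461.45 g.
Actual mass collected = 461.45 g × 0.908 = 419.00 g.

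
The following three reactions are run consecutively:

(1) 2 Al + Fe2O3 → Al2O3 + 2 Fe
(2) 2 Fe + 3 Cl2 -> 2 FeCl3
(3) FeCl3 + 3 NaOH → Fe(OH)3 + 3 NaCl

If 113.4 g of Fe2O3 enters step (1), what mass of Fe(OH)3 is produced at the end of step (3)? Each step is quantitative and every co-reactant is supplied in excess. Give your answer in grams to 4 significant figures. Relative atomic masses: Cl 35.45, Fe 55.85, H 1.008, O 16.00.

M(Fe2O3) = 2(55.85) + 3(16.00) = 159.70 g/mol.
M(Fe(OH)3) = 55.85 + 3(16.00) + 3(1.008) = 106.874 g/mol.
n(Fe2O3) = 113.4 / 159.70 = 0.71008 mol.
Reaction (1): Fe2O3→Fe ratio 1:2 ⇒ n(Fe) = 1.4202 mol.
Reaction (2): Fe→FeCl3 ratio 2:2 ⇒ n(FeCl3) = 1.4202 mol.
Reaction (3): FeCl3→Fe(OH)3 ratio 1:1 ⇒ n(Fe(OH)3) = 1.4202 mol.
Mass of Fe(OH)3 = 1.4202 × 106.874 = 151.78 g.

151.8 g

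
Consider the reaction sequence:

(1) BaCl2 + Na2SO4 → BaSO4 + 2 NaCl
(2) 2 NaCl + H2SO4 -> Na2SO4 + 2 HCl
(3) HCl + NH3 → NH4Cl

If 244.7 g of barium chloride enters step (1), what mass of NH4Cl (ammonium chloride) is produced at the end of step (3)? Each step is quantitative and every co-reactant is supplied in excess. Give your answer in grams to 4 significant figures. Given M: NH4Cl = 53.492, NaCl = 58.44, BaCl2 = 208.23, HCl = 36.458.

n(BaCl2) = 244.7 / 208.23 = 1.1751 mol.
Reaction (1): BaCl2→NaCl ratio 1:2 ⇒ n(NaCl) = 2.3503 mol.
Reaction (2): NaCl→HCl ratio 2:2 ⇒ n(HCl) = 2.3503 mol.
Reaction (3): HCl→NH4Cl ratio 1:1 ⇒ n(NH4Cl) = 2.3503 mol.
Mass of NH4Cl = 2.3503 × 53.492 = 125.72 g.

125.7 g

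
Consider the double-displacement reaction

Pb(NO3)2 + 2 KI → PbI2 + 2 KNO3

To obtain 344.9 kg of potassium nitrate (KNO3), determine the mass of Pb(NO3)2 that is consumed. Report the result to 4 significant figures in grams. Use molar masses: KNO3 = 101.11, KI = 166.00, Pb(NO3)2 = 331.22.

Convert: 344.9 kg = 344900 g.
n(KNO3) = 344900 g / 101.11 g/mol = 3411.1 mol.
From the equation the KNO3:Pb(NO3)2 mole ratio is 2:1, so n(Pb(NO3)2) = 3411.1 × 1/2 = 1705.6 mol.
Mass of Pb(NO3)2 = 1705.6 mol × 331.22 g/mol = 564920 g.

564900 g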